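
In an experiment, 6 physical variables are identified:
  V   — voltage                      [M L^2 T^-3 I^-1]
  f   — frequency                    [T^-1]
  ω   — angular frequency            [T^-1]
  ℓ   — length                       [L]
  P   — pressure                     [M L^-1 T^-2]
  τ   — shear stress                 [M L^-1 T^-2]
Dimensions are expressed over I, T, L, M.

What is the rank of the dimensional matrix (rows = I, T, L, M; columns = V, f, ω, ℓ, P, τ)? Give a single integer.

Exponent matrix [I,T,L,M] × [V,f,ω,ℓ,P,τ]:
  I: [-1  0  0  0  0  0]
  T: [-3 -1 -1  0 -2 -2]
  L: [ 2  0  0  1 -1 -1]
  M: [ 1  0  0  0  1  1]
Row reduction gives pivot columns V,f,ℓ,P; rank = 4

4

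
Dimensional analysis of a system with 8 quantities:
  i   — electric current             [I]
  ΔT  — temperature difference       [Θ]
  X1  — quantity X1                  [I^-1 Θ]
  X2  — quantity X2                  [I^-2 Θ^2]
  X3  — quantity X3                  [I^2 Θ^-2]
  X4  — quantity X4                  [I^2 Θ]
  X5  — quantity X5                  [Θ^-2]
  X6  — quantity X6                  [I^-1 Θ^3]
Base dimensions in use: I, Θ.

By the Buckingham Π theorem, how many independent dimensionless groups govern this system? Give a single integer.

6

Dimensional matrix (I×Θ by i×ΔT×X1×X2×X3×X4×X5×X6):
  I: [ 1  0 -1 -2  2  2  0 -1]
  Θ: [ 0  1  1  2 -2  1 -2  3]
Row reduction gives pivot columns i,ΔT; rank = 2
Π count = n − r = 8 − 2 = 6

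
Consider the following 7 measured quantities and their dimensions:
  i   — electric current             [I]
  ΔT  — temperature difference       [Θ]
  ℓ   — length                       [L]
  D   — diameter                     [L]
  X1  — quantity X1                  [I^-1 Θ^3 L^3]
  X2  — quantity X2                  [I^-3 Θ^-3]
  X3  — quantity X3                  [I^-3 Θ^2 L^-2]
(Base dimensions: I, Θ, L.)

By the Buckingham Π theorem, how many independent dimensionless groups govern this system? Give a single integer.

4

Write exponents as rows I,Θ,L / cols i,ΔT,ℓ,D,X1,X2,X3:
  I: [ 1  0  0  0 -1 -3 -3]
  Θ: [ 0  1  0  0  3 -3  2]
  L: [ 0  0  1  1  3  0 -2]
Row reduction gives pivot columns i,ΔT,ℓ; rank = 3
7 vars − rank 3 = 4 Π groups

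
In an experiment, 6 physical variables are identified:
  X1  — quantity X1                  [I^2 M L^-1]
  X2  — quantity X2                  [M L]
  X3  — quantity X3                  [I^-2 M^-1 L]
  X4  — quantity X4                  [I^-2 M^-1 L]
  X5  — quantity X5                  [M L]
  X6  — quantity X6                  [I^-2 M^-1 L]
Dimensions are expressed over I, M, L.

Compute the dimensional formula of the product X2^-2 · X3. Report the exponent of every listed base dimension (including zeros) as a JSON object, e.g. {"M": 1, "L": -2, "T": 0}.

Dimensional matrix (I×M×L by X1×X2×X3×X4×X5×X6):
  I: [ 2  0 -2 -2  0 -2]
  M: [ 1  1 -1 -1  1 -1]
  L: [-1  1  1  1  1  1]
  [I]: (-2)·0+(1)·-2 = -2
  [M]: (-2)·1+(1)·-1 = -3
  [L]: (-2)·1+(1)·1 = -1
⇒ I^-2 M^-3 L^-1

{"I": -2, "M": -3, "L": -1}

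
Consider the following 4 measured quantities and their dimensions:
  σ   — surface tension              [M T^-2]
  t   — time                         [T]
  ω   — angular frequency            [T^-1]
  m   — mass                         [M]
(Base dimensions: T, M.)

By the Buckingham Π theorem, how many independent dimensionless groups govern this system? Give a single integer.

2

Write exponents as rows T,M / cols σ,t,ω,m:
  T: [-2  1 -1  0]
  M: [ 1  0  0  1]
RREF → pivots at {σ,t} ⇒ r = 2
Π count = n − r = 4 − 2 = 2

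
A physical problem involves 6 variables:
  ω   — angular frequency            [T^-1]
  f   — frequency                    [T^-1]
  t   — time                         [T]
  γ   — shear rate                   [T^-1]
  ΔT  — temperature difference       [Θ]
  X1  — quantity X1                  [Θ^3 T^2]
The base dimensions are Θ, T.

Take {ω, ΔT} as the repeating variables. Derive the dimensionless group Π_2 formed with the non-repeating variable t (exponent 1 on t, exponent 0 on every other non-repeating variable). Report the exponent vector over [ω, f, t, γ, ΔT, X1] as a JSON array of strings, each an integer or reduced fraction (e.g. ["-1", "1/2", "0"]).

Exponent matrix [Θ,T] × [ω,f,t,γ,ΔT,X1]:
  Θ: [ 0  0  0  0  1  3]
  T: [-1 -1  1 -1  0  2]
RREF → pivots at {ω,ΔT} ⇒ r = 2
Repeat: ω,ΔT; free: f,t,γ,X1
RREF:
  r0: [   1    1   -1    1    0   -2]
  r1: [   0    0    0    0    1    3]
Fix exponent of t at 1, f at 0, γ at 0, X1 at 0; solve each RREF row for its pivot's exponent:
  r0: exp(ω) + (-1)·1 = 0 ⇒ exp(ω) = 1
  r1: exp(ΔT) + (0)·1 = 0 ⇒ exp(ΔT) = 0
Π_2 = ω · t

["1", "0", "1", "0", "0", "0"]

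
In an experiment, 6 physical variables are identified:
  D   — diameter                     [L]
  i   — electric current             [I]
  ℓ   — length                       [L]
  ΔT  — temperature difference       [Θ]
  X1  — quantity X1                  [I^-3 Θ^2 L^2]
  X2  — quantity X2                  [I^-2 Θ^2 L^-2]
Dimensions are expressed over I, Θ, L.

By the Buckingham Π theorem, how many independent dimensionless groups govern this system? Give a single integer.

3

Write exponents as rows I,Θ,L / cols D,i,ℓ,ΔT,X1,X2:
  I: [ 0  1  0  0 -3 -2]
  Θ: [ 0  0  0  1  2  2]
  L: [ 1  0  1  0  2 -2]
Echelon form has 3 nonzero rows (pivots: D,i,ΔT)
6 vars − rank 3 = 3 Π groups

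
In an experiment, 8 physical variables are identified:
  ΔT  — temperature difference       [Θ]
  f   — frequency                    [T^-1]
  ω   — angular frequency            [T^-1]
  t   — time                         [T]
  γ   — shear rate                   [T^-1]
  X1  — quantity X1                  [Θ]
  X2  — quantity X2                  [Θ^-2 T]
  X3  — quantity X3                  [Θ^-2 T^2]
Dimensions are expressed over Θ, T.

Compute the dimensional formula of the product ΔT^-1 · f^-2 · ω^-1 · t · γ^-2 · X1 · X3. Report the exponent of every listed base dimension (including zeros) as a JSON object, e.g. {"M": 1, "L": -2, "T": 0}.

{"Θ": -2, "T": 8}

Exponent matrix [Θ,T] × [ΔT,f,ω,t,γ,X1,X2,X3]:
  Θ: [ 1  0  0  0  0  1 -2 -2]
  T: [ 0 -1 -1  1 -1  0  1  2]
  [Θ]: (-1)·1+(-2)·0+(-1)·0+(1)·0+(-2)·0+(1)·1+(1)·-2 = -2
  [T]: (-1)·0+(-2)·-1+(-1)·-1+(1)·1+(-2)·-1+(1)·0+(1)·2 = 8
⇒ Θ^-2 T^8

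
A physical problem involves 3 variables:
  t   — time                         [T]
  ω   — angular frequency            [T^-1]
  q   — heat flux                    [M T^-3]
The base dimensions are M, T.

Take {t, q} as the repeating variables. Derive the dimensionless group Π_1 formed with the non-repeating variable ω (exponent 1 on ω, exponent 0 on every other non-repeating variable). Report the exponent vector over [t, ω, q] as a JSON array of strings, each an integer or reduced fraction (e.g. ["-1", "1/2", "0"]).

["1", "1", "0"]

Exponent matrix [M,T] × [t,ω,q]:
  M: [ 0  0  1]
  T: [ 1 -1 -3]
Row reduction gives pivot columns t,q; rank = 2
Repeat: t,q; free: ω
RREF:
  r0: [   1   -1    0]
  r1: [   0    0    1]
Fix exponent of ω at 1; solve each RREF row for its pivot's exponent:
  r0: exp(t) + (-1)·1 = 0 ⇒ exp(t) = 1
  r1: exp(q) + (0)·1 = 0 ⇒ exp(q) = 0
Π_1 = t · ω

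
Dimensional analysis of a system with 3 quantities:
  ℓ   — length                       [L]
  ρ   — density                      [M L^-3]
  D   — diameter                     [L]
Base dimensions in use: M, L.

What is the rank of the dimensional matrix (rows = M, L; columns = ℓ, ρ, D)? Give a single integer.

2

Write exponents as rows M,L / cols ℓ,ρ,D:
  M: [ 0  1  0]
  L: [ 1 -3  1]
RREF → pivots at {ℓ,ρ} ⇒ r = 2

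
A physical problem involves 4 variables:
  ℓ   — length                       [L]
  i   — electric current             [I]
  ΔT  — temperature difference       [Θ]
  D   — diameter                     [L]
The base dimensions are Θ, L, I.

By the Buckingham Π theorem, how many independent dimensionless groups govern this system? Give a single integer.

Write exponents as rows Θ,L,I / cols ℓ,i,ΔT,D:
  Θ: [ 0  0  1  0]
  L: [ 1  0  0  1]
  I: [ 0  1  0  0]
Echelon form has 3 nonzero rows (pivots: ℓ,i,ΔT)
Π count = n − r = 4 − 3 = 1

1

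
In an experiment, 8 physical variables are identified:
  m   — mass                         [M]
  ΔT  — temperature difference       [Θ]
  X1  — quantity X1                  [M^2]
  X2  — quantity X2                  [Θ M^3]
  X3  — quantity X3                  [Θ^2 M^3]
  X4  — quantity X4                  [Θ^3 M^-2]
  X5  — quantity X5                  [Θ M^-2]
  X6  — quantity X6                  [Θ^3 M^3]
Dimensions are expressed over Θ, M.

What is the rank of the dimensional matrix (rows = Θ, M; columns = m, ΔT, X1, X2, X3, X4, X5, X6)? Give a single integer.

2

Dimensional matrix (Θ×M by m×ΔT×X1×X2×X3×X4×X5×X6):
  Θ: [ 0  1  0  1  2  3  1  3]
  M: [ 1  0  2  3  3 -2 -2  3]
Echelon form has 2 nonzero rows (pivots: m,ΔT)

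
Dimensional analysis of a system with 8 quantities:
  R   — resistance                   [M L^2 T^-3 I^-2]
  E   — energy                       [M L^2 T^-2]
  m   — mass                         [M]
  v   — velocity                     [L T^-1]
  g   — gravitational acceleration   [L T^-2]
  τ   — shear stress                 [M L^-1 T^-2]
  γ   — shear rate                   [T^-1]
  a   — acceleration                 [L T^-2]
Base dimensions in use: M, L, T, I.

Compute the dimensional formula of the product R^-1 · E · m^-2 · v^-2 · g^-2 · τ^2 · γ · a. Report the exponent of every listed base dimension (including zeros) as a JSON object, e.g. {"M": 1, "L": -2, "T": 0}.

Write exponents as rows M,L,T,I / cols R,E,m,v,g,τ,γ,a:
  M: [ 1  1  1  0  0  1  0  0]
  L: [ 2  2  0  1  1 -1  0  1]
  T: [-3 -2  0 -1 -2 -2 -1 -2]
  I: [-2  0  0  0  0  0  0  0]
  [M]: (-1)·1+(1)·1+(-2)·1+(-2)·0+(-2)·0+(2)·1+(1)·0+(1)·0 = 0
  [L]: (-1)·2+(1)·2+(-2)·0+(-2)·1+(-2)·1+(2)·-1+(1)·0+(1)·1 = -5
  [T]: (-1)·-3+(1)·-2+(-2)·0+(-2)·-1+(-2)·-2+(2)·-2+(1)·-1+(1)·-2 = 0
  [I]: (-1)·-2+(1)·0+(-2)·0+(-2)·0+(-2)·0+(2)·0+(1)·0+(1)·0 = 2
⇒ L^-5 I^2

{"M": 0, "L": -5, "T": 0, "I": 2}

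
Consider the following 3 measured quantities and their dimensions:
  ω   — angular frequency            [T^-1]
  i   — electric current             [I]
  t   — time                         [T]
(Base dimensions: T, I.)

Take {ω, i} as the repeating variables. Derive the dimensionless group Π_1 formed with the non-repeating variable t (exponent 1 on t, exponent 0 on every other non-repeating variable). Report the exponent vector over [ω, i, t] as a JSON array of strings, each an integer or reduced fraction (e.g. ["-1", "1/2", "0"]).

["1", "0", "1"]

Write exponents as rows T,I / cols ω,i,t:
  T: [-1  0  1]
  I: [ 0  1  0]
RREF → pivots at {ω,i} ⇒ r = 2
Repeat: ω,i; free: t
RREF:
  r0: [   1    0   -1]
  r1: [   0    1    0]
Fix exponent of t at 1; solve each RREF row for its pivot's exponent:
  r0: exp(ω) + (-1)·1 = 0 ⇒ exp(ω) = 1
  r1: exp(i) + (0)·1 = 0 ⇒ exp(i) = 0
Π_1 = ω · t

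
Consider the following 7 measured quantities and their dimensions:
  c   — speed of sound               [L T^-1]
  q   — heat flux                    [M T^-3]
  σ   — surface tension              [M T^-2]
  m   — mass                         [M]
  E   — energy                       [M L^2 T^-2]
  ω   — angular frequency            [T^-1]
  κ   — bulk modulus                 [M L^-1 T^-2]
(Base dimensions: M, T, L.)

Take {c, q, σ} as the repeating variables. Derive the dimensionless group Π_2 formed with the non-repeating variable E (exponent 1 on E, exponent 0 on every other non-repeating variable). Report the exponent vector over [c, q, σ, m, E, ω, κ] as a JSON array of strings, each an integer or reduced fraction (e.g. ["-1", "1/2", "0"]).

["-2", "2", "-3", "0", "1", "0", "0"]

Dimensional matrix (M×T×L by c×q×σ×m×E×ω×κ):
  M: [ 0  1  1  1  1  0  1]
  T: [-1 -3 -2  0 -2 -1 -2]
  L: [ 1  0  0  0  2  0 -1]
Echelon form has 3 nonzero rows (pivots: c,q,σ)
Pivot set = {c,q,σ}, free = {m,E,ω,κ}
RREF:
  r0: [   1    0    0    0    2    0   -1]
  r1: [   0    1    0   -2   -2    1    1]
  r2: [   0    0    1    3    3   -1    0]
Fix exponent of E at 1, m at 0, ω at 0, κ at 0; solve each RREF row for its pivot's exponent:
  r0: exp(c) + (2)·1 = 0 ⇒ exp(c) = -2
  r1: exp(q) + (-2)·1 = 0 ⇒ exp(q) = 2
  r2: exp(σ) + (3)·1 = 0 ⇒ exp(σ) = -3
Π_2 = c^-2 · q^2 · σ^-3 · E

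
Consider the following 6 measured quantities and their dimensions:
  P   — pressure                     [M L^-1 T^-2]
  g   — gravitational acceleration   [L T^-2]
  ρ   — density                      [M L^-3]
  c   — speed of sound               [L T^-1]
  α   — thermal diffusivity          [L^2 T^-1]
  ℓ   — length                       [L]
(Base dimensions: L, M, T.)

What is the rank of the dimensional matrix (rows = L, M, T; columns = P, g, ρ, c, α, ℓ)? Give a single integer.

Write exponents as rows L,M,T / cols P,g,ρ,c,α,ℓ:
  L: [-1  1 -3  1  2  1]
  M: [ 1  0  1  0  0  0]
  T: [-2 -2  0 -1 -1  0]
RREF → pivots at {P,g,ρ} ⇒ r = 3

3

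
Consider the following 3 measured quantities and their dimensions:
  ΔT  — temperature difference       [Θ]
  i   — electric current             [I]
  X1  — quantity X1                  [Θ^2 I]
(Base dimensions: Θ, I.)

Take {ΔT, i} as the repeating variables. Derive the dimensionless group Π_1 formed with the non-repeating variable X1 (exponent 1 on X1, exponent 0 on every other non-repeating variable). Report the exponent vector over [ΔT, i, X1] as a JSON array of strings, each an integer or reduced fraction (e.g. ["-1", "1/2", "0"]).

Dimensional matrix (Θ×I by ΔT×i×X1):
  Θ: [ 1  0  2]
  I: [ 0  1  1]
Row reduction gives pivot columns ΔT,i; rank = 2
Repeat: ΔT,i; free: X1
RREF:
  r0: [   1    0    2]
  r1: [   0    1    1]
Fix exponent of X1 at 1; solve each RREF row for its pivot's exponent:
  r0: exp(ΔT) + (2)·1 = 0 ⇒ exp(ΔT) = -2
  r1: exp(i) + (1)·1 = 0 ⇒ exp(i) = -1
Π_1 = ΔT^-2 · i^-1 · X1

["-2", "-1", "1"]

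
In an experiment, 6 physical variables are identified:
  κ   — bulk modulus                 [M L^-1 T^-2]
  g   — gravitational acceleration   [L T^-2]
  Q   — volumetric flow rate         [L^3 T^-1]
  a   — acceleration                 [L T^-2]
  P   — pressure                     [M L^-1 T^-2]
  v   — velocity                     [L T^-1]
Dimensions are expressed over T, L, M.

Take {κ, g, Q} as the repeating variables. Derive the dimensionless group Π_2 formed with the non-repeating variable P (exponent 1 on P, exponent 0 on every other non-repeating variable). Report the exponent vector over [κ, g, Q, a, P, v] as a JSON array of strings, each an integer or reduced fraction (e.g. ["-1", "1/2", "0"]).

["-1", "0", "0", "0", "1", "0"]

Write exponents as rows T,L,M / cols κ,g,Q,a,P,v:
  T: [-2 -2 -1 -2 -2 -1]
  L: [-1  1  3  1 -1  1]
  M: [ 1  0  0  0  1  0]
Echelon form has 3 nonzero rows (pivots: κ,g,Q)
Pivot set = {κ,g,Q}, free = {a,P,v}
RREF:
  r0: [   1    0    0    0    1    0]
  r1: [   0    1    0    1    0  2/5]
  r2: [   0    0    1    0    0  1/5]
Fix exponent of P at 1, a at 0, v at 0; solve each RREF row for its pivot's exponent:
  r0: exp(κ) + (1)·1 = 0 ⇒ exp(κ) = -1
  r1: exp(g) + (0)·1 = 0 ⇒ exp(g) = 0
  r2: exp(Q) + (0)·1 = 0 ⇒ exp(Q) = 0
Π_2 = κ^-1 · P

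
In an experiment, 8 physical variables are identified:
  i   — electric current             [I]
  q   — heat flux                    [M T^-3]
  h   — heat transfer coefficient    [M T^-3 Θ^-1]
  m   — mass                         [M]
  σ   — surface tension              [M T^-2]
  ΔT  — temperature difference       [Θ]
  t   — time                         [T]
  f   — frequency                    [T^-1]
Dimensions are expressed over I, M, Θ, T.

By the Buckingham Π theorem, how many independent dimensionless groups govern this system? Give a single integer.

Exponent matrix [I,M,Θ,T] × [i,q,h,m,σ,ΔT,t,f]:
  I: [ 1  0  0  0  0  0  0  0]
  M: [ 0  1  1  1  1  0  0  0]
  Θ: [ 0  0 -1  0  0  1  0  0]
  T: [ 0 -3 -3  0 -2  0  1 -1]
Row reduction gives pivot columns i,q,h,m; rank = 4
Π count = n − r = 8 − 4 = 4

4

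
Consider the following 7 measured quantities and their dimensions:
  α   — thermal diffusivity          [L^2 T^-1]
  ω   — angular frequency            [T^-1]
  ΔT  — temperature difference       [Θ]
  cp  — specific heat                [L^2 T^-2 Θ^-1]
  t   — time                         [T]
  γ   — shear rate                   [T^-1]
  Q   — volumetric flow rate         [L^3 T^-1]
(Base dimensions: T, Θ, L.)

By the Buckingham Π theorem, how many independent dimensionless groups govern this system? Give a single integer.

Dimensional matrix (T×Θ×L by α×ω×ΔT×cp×t×γ×Q):
  T: [-1 -1  0 -2  1 -1 -1]
  Θ: [ 0  0  1 -1  0  0  0]
  L: [ 2  0  0  2  0  0  3]
RREF → pivots at {α,ω,ΔT} ⇒ r = 3
7 vars − rank 3 = 4 Π groups

4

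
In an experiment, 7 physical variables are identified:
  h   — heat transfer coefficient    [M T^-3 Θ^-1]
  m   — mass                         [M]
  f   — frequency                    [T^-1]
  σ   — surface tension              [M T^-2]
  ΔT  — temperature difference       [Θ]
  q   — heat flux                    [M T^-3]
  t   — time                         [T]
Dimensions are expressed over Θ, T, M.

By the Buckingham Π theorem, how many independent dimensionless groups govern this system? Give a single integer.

4

Dimensional matrix (Θ×T×M by h×m×f×σ×ΔT×q×t):
  Θ: [-1  0  0  0  1  0  0]
  T: [-3  0 -1 -2  0 -3  1]
  M: [ 1  1  0  1  0  1  0]
Echelon form has 3 nonzero rows (pivots: h,m,f)
n=7, r=3 ⇒ 4 dimensionless groups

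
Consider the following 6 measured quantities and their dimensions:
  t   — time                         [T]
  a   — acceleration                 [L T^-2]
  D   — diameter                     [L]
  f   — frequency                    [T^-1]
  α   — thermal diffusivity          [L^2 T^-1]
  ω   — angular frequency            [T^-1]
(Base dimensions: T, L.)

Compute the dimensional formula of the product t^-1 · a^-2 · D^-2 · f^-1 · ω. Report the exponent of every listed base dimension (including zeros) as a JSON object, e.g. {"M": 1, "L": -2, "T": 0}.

Dimensional matrix (T×L by t×a×D×f×α×ω):
  T: [ 1 -2  0 -1 -1 -1]
  L: [ 0  1  1  0  2  0]
  [T]: (-1)·1+(-2)·-2+(-2)·0+(-1)·-1+(1)·-1 = 3
  [L]: (-1)·0+(-2)·1+(-2)·1+(-1)·0+(1)·0 = -4
⇒ T^3 L^-4

{"T": 3, "L": -4}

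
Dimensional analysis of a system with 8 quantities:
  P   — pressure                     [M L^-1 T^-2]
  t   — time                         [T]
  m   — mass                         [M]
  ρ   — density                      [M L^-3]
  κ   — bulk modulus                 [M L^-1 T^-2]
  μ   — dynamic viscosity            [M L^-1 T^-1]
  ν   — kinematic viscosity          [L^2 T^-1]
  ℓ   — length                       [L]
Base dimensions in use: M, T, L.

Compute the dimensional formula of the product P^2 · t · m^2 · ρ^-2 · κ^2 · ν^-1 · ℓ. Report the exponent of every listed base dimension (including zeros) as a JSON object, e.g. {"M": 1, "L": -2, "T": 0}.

{"M": 4, "T": -6, "L": 1}

Exponent matrix [M,T,L] × [P,t,m,ρ,κ,μ,ν,ℓ]:
  M: [ 1  0  1  1  1  1  0  0]
  T: [-2  1  0  0 -2 -1 -1  0]
  L: [-1  0  0 -3 -1 -1  2  1]
  [M]: (2)·1+(1)·0+(2)·1+(-2)·1+(2)·1+(-1)·0+(1)·0 = 4
  [T]: (2)·-2+(1)·1+(2)·0+(-2)·0+(2)·-2+(-1)·-1+(1)·0 = -6
  [L]: (2)·-1+(1)·0+(2)·0+(-2)·-3+(2)·-1+(-1)·2+(1)·1 = 1
⇒ M^4 T^-6 L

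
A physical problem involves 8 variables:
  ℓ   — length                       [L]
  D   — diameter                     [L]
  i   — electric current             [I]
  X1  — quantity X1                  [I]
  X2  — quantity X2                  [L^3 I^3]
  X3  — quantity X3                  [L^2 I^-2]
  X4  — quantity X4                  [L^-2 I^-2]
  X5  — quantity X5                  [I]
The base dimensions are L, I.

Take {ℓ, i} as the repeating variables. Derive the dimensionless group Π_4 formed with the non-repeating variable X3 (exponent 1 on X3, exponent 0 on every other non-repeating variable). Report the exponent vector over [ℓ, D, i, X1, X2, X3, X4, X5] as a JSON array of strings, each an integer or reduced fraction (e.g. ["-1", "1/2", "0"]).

["-2", "0", "2", "0", "0", "1", "0", "0"]

Dimensional matrix (L×I by ℓ×D×i×X1×X2×X3×X4×X5):
  L: [ 1  1  0  0  3  2 -2  0]
  I: [ 0  0  1  1  3 -2 -2  1]
Row reduction gives pivot columns ℓ,i; rank = 2
Pivot set = {ℓ,i}, free = {D,X1,X2,X3,X4,X5}
RREF:
  r0: [   1    1    0    0    3    2   -2    0]
  r1: [   0    0    1    1    3   -2   -2    1]
Fix exponent of X3 at 1, D at 0, X1 at 0, X2 at 0, X4 at 0, X5 at 0; solve each RREF row for its pivot's exponent:
  r0: exp(ℓ) + (2)·1 = 0 ⇒ exp(ℓ) = -2
  r1: exp(i) + (-2)·1 = 0 ⇒ exp(i) = 2
Π_4 = ℓ^-2 · i^2 · X3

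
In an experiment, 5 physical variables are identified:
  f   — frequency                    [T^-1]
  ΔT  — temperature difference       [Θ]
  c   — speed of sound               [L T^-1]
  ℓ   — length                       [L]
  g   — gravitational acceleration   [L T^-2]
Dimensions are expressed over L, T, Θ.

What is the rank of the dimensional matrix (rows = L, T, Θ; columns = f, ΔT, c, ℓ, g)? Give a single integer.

Write exponents as rows L,T,Θ / cols f,ΔT,c,ℓ,g:
  L: [ 0  0  1  1  1]
  T: [-1  0 -1  0 -2]
  Θ: [ 0  1  0  0  0]
Row reduction gives pivot columns f,ΔT,c; rank = 3

3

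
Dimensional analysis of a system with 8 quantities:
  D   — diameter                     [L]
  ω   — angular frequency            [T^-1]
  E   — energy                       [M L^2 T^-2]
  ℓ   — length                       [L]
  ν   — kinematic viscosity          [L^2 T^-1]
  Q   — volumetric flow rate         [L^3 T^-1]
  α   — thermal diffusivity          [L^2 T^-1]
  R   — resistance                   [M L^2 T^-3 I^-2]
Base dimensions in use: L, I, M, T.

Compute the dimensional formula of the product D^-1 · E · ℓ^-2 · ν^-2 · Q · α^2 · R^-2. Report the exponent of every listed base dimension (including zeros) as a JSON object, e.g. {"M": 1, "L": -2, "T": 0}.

Dimensional matrix (L×I×M×T by D×ω×E×ℓ×ν×Q×α×R):
  L: [ 1  0  2  1  2  3  2  2]
  I: [ 0  0  0  0  0  0  0 -2]
  M: [ 0  0  1  0  0  0  0  1]
  T: [ 0 -1 -2  0 -1 -1 -1 -3]
  [L]: (-1)·1+(1)·2+(-2)·1+(-2)·2+(1)·3+(2)·2+(-2)·2 = -2
  [I]: (-1)·0+(1)·0+(-2)·0+(-2)·0+(1)·0+(2)·0+(-2)·-2 = 4
  [M]: (-1)·0+(1)·1+(-2)·0+(-2)·0+(1)·0+(2)·0+(-2)·1 = -1
  [T]: (-1)·0+(1)·-2+(-2)·0+(-2)·-1+(1)·-1+(2)·-1+(-2)·-3 = 3
⇒ L^-2 I^4 M^-1 T^3

{"L": -2, "I": 4, "M": -1, "T": 3}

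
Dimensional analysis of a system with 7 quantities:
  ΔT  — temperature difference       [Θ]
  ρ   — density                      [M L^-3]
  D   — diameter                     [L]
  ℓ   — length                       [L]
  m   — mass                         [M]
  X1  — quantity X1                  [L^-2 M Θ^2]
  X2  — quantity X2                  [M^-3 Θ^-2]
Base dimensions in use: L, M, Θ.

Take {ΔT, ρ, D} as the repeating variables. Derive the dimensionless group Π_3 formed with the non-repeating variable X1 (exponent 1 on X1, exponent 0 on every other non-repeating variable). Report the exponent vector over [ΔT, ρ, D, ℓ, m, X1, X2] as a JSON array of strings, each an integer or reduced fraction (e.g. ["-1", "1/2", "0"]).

["-2", "-1", "-1", "0", "0", "1", "0"]

Exponent matrix [L,M,Θ] × [ΔT,ρ,D,ℓ,m,X1,X2]:
  L: [ 0 -3  1  1  0 -2  0]
  M: [ 0  1  0  0  1  1 -3]
  Θ: [ 1  0  0  0  0  2 -2]
Echelon form has 3 nonzero rows (pivots: ΔT,ρ,D)
Repeat: ΔT,ρ,D; free: ℓ,m,X1,X2
RREF:
  r0: [   1    0    0    0    0    2   -2]
  r1: [   0    1    0    0    1    1   -3]
  r2: [   0    0    1    1    3    1   -9]
Fix exponent of X1 at 1, ℓ at 0, m at 0, X2 at 0; solve each RREF row for its pivot's exponent:
  r0: exp(ΔT) + (2)·1 = 0 ⇒ exp(ΔT) = -2
  r1: exp(ρ) + (1)·1 = 0 ⇒ exp(ρ) = -1
  r2: exp(D) + (1)·1 = 0 ⇒ exp(D) = -1
Π_3 = ΔT^-2 · ρ^-1 · D^-1 · X1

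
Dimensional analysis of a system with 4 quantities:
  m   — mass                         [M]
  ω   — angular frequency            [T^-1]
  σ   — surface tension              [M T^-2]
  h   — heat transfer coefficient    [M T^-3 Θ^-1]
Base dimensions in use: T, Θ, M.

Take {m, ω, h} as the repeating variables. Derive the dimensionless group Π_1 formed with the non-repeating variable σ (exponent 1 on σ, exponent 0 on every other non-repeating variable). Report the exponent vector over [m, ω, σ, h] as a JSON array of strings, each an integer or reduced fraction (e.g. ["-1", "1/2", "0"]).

Exponent matrix [T,Θ,M] × [m,ω,σ,h]:
  T: [ 0 -1 -2 -3]
  Θ: [ 0  0  0 -1]
  M: [ 1  0  1  1]
Echelon form has 3 nonzero rows (pivots: m,ω,h)
Repeat: m,ω,h; free: σ
RREF:
  r0: [   1    0    1    0]
  r1: [   0    1    2    0]
  r2: [   0    0    0    1]
Fix exponent of σ at 1; solve each RREF row for its pivot's exponent:
  r0: exp(m) + (1)·1 = 0 ⇒ exp(m) = -1
  r1: exp(ω) + (2)·1 = 0 ⇒ exp(ω) = -2
  r2: exp(h) + (0)·1 = 0 ⇒ exp(h) = 0
Π_1 = m^-1 · ω^-2 · σ

["-1", "-2", "1", "0"]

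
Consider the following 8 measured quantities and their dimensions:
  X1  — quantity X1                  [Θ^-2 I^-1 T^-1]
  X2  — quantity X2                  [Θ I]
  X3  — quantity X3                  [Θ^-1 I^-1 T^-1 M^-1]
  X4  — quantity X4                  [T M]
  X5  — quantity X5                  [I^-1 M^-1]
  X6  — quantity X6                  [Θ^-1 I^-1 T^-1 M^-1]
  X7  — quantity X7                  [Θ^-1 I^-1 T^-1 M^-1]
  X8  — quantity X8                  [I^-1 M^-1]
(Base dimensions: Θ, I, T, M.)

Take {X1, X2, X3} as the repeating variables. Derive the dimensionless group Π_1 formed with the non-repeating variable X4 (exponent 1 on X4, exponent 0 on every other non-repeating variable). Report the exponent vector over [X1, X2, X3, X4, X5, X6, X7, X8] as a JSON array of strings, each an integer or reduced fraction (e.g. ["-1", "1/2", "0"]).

["0", "1", "1", "1", "0", "0", "0", "0"]

Dimensional matrix (Θ×I×T×M by X1×X2×X3×X4×X5×X6×X7×X8):
  Θ: [-2  1 -1  0  0 -1 -1  0]
  I: [-1  1 -1  0 -1 -1 -1 -1]
  T: [-1  0 -1  1  0 -1 -1  0]
  M: [ 0  0 -1  1 -1 -1 -1 -1]
Echelon form has 3 nonzero rows (pivots: X1,X2,X3)
Pivot set = {X1,X2,X3}, free = {X4,X5,X6,X7,X8}
RREF:
  r0: [   1    0    0    0   -1    0    0   -1]
  r1: [   0    1    0   -1   -1    0    0   -1]
  r2: [   0    0    1   -1    1    1    1    1]
  r3: [   0    0    0    0    0    0    0    0]
Fix exponent of X4 at 1, X5 at 0, X6 at 0, X7 at 0, X8 at 0; solve each RREF row for its pivot's exponent:
  r0: exp(X1) + (0)·1 = 0 ⇒ exp(X1) = 0
  r1: exp(X2) + (-1)·1 = 0 ⇒ exp(X2) = 1
  r2: exp(X3) + (-1)·1 = 0 ⇒ exp(X3) = 1
Π_1 = X2 · X3 · X4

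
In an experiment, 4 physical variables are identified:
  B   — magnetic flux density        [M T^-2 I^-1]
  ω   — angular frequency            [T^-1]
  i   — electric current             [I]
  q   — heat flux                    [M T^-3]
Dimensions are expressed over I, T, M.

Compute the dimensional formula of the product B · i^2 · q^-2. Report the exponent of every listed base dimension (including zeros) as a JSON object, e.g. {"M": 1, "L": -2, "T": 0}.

Exponent matrix [I,T,M] × [B,ω,i,q]:
  I: [-1  0  1  0]
  T: [-2 -1  0 -3]
  M: [ 1  0  0  1]
  [I]: (1)·-1+(2)·1+(-2)·0 = 1
  [T]: (1)·-2+(2)·0+(-2)·-3 = 4
  [M]: (1)·1+(2)·0+(-2)·1 = -1
⇒ I T^4 M^-1

{"I": 1, "T": 4, "M": -1}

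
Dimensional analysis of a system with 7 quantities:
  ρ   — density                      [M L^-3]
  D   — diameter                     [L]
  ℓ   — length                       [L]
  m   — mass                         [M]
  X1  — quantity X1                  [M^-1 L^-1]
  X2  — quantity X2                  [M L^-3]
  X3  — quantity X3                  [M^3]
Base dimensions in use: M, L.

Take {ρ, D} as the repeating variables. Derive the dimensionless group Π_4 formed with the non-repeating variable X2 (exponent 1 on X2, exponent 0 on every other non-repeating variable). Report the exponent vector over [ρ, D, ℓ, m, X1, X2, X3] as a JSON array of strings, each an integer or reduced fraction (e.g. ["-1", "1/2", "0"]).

["-1", "0", "0", "0", "0", "1", "0"]

Exponent matrix [M,L] × [ρ,D,ℓ,m,X1,X2,X3]:
  M: [ 1  0  0  1 -1  1  3]
  L: [-3  1  1  0 -1 -3  0]
Echelon form has 2 nonzero rows (pivots: ρ,D)
Pivot set = {ρ,D}, free = {ℓ,m,X1,X2,X3}
RREF:
  r0: [   1    0    0    1   -1    1    3]
  r1: [   0    1    1    3   -4    0    9]
Fix exponent of X2 at 1, ℓ at 0, m at 0, X1 at 0, X3 at 0; solve each RREF row for its pivot's exponent:
  r0: exp(ρ) + (1)·1 = 0 ⇒ exp(ρ) = -1
  r1: exp(D) + (0)·1 = 0 ⇒ exp(D) = 0
Π_4 = ρ^-1 · X2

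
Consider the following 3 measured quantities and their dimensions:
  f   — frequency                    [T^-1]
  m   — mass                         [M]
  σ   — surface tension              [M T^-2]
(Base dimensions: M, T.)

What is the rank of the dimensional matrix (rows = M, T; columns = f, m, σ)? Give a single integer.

2

Dimensional matrix (M×T by f×m×σ):
  M: [ 0  1  1]
  T: [-1  0 -2]
Echelon form has 2 nonzero rows (pivots: f,m)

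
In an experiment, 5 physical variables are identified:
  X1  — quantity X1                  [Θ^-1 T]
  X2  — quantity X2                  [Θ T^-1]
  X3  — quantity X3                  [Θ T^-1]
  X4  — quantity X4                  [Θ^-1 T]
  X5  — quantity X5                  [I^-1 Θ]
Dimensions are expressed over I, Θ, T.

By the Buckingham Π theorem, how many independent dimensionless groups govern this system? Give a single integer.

3

Write exponents as rows I,Θ,T / cols X1,X2,X3,X4,X5:
  I: [ 0  0  0  0 -1]
  Θ: [-1  1  1 -1  1]
  T: [ 1 -1 -1  1  0]
Echelon form has 2 nonzero rows (pivots: X1,X5)
n=5, r=2 ⇒ 3 dimensionless groups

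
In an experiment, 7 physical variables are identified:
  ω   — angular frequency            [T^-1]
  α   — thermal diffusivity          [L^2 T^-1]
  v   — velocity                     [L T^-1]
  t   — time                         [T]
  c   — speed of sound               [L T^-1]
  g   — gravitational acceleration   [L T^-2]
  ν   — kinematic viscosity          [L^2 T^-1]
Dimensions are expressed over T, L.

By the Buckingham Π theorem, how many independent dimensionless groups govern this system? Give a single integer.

Dimensional matrix (T×L by ω×α×v×t×c×g×ν):
  T: [-1 -1 -1  1 -1 -2 -1]
  L: [ 0  2  1  0  1  1  2]
RREF → pivots at {ω,α} ⇒ r = 2
7 vars − rank 2 = 5 Π groups

5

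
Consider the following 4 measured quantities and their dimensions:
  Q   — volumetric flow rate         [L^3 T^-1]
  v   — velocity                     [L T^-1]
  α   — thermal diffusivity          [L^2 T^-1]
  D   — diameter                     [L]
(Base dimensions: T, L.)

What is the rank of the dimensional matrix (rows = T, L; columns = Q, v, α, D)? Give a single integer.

Exponent matrix [T,L] × [Q,v,α,D]:
  T: [-1 -1 -1  0]
  L: [ 3  1  2  1]
Echelon form has 2 nonzero rows (pivots: Q,v)

2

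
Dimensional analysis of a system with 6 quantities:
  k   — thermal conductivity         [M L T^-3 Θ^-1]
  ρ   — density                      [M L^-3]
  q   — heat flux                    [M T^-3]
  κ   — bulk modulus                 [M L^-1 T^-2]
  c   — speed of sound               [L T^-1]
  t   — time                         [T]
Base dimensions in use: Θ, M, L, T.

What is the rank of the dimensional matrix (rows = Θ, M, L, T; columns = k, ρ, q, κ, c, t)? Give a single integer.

Exponent matrix [Θ,M,L,T] × [k,ρ,q,κ,c,t]:
  Θ: [-1  0  0  0  0  0]
  M: [ 1  1  1  1  0  0]
  L: [ 1 -3  0 -1  1  0]
  T: [-3  0 -3 -2 -1  1]
Row reduction gives pivot columns k,ρ,q,t; rank = 4

4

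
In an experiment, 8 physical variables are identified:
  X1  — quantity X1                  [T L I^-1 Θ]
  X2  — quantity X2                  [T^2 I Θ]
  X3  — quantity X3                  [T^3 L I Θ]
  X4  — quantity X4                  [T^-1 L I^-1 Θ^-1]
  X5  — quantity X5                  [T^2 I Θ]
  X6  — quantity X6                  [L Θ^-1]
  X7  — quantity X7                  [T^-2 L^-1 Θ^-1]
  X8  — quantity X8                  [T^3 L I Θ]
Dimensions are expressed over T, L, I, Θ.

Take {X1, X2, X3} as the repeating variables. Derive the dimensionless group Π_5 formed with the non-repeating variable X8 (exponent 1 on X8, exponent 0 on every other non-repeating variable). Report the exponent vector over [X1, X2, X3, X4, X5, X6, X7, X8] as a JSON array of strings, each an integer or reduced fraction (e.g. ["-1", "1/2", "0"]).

Exponent matrix [T,L,I,Θ] × [X1,X2,X3,X4,X5,X6,X7,X8]:
  T: [ 1  2  3 -1  2  0 -2  3]
  L: [ 1  0  1  1  0  1 -1  1]
  I: [-1  1  1 -1  1  0  0  1]
  Θ: [ 1  1  1 -1  1 -1 -1  1]
Row reduction gives pivot columns X1,X2,X3; rank = 3
Pivot set = {X1,X2,X3}, free = {X4,X5,X6,X7,X8}
RREF:
  r0: [   1    0    0    0    0 -1/2 -1/2    0]
  r1: [   0    1    0   -2    1   -2    0    0]
  r2: [   0    0    1    1    0  3/2 -1/2    1]
  r3: [   0    0    0    0    0    0    0    0]
Fix exponent of X8 at 1, X4 at 0, X5 at 0, X6 at 0, X7 at 0; solve each RREF row for its pivot's exponent:
  r0: exp(X1) + (0)·1 = 0 ⇒ exp(X1) = 0
  r1: exp(X2) + (0)·1 = 0 ⇒ exp(X2) = 0
  r2: exp(X3) + (1)·1 = 0 ⇒ exp(X3) = -1
Π_5 = X3^-1 · X8

["0", "0", "-1", "0", "0", "0", "0", "1"]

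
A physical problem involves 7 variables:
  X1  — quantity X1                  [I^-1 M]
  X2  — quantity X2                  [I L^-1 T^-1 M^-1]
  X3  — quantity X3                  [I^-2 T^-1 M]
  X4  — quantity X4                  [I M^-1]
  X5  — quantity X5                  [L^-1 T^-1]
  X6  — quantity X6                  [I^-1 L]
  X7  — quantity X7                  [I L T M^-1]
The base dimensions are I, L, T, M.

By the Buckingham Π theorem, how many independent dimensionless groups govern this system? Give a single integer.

4

Dimensional matrix (I×L×T×M by X1×X2×X3×X4×X5×X6×X7):
  I: [-1  1 -2  1  0 -1  1]
  L: [ 0 -1  0  0 -1  1  1]
  T: [ 0 -1 -1  0 -1  0  1]
  M: [ 1 -1  1 -1  0  0 -1]
Row reduction gives pivot columns X1,X2,X3; rank = 3
Π count = n − r = 7 − 3 = 4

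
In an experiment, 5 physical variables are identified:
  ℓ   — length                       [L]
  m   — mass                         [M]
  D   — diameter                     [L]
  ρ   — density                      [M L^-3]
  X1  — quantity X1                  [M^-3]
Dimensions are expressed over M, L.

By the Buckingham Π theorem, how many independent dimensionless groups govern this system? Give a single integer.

3

Dimensional matrix (M×L by ℓ×m×D×ρ×X1):
  M: [ 0  1  0  1 -3]
  L: [ 1  0  1 -3  0]
RREF → pivots at {ℓ,m} ⇒ r = 2
Π count = n − r = 5 − 2 = 3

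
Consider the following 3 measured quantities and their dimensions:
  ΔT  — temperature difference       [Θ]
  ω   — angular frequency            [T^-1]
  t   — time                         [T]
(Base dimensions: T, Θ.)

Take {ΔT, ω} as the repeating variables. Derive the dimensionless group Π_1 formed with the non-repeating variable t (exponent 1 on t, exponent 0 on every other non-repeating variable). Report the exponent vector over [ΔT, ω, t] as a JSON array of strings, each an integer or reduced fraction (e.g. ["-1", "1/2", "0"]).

["0", "1", "1"]

Dimensional matrix (T×Θ by ΔT×ω×t):
  T: [ 0 -1  1]
  Θ: [ 1  0  0]
Echelon form has 2 nonzero rows (pivots: ΔT,ω)
Pivot set = {ΔT,ω}, free = {t}
RREF:
  r0: [   1    0    0]
  r1: [   0    1   -1]
Fix exponent of t at 1; solve each RREF row for its pivot's exponent:
  r0: exp(ΔT) + (0)·1 = 0 ⇒ exp(ΔT) = 0
  r1: exp(ω) + (-1)·1 = 0 ⇒ exp(ω) = 1
Π_1 = ω · t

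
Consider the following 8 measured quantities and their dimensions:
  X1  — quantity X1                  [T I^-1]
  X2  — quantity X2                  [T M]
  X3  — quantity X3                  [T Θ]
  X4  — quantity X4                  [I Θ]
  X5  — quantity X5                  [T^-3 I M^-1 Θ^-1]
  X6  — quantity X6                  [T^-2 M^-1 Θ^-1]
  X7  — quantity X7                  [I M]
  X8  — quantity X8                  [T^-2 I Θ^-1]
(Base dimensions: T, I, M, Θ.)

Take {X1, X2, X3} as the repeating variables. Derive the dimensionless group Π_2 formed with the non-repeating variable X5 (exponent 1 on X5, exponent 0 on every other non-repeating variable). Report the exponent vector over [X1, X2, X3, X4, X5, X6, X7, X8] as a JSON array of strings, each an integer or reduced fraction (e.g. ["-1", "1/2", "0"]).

Dimensional matrix (T×I×M×Θ by X1×X2×X3×X4×X5×X6×X7×X8):
  T: [ 1  1  1  0 -3 -2  0 -2]
  I: [-1  0  0  1  1  0  1  1]
  M: [ 0  1  0  0 -1 -1  1  0]
  Θ: [ 0  0  1  1 -1 -1  0 -1]
Row reduction gives pivot columns X1,X2,X3; rank = 3
Pivot set = {X1,X2,X3}, free = {X4,X5,X6,X7,X8}
RREF:
  r0: [   1    0    0   -1   -1    0   -1   -1]
  r1: [   0    1    0    0   -1   -1    1    0]
  r2: [   0    0    1    1   -1   -1    0   -1]
  r3: [   0    0    0    0    0    0    0    0]
Fix exponent of X5 at 1, X4 at 0, X6 at 0, X7 at 0, X8 at 0; solve each RREF row for its pivot's exponent:
  r0: exp(X1) + (-1)·1 = 0 ⇒ exp(X1) = 1
  r1: exp(X2) + (-1)·1 = 0 ⇒ exp(X2) = 1
  r2: exp(X3) + (-1)·1 = 0 ⇒ exp(X3) = 1
Π_2 = X1 · X2 · X3 · X5

["1", "1", "1", "0", "1", "0", "0", "0"]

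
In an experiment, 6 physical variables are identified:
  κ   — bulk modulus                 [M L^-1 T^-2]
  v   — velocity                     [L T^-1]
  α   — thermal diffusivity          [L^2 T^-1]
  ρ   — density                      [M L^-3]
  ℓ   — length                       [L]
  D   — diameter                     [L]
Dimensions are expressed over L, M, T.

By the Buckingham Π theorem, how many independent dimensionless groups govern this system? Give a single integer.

Exponent matrix [L,M,T] × [κ,v,α,ρ,ℓ,D]:
  L: [-1  1  2 -3  1  1]
  M: [ 1  0  0  1  0  0]
  T: [-2 -1 -1  0  0  0]
RREF → pivots at {κ,v,α} ⇒ r = 3
n=6, r=3 ⇒ 3 dimensionless groups

3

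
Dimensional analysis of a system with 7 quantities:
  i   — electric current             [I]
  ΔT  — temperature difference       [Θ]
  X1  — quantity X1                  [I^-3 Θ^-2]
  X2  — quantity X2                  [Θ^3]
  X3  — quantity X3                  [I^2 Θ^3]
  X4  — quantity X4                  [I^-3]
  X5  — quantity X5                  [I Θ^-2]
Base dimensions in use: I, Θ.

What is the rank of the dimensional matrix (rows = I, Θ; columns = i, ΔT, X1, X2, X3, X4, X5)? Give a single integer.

2

Exponent matrix [I,Θ] × [i,ΔT,X1,X2,X3,X4,X5]:
  I: [ 1  0 -3  0  2 -3  1]
  Θ: [ 0  1 -2  3  3  0 -2]
RREF → pivots at {i,ΔT} ⇒ r = 2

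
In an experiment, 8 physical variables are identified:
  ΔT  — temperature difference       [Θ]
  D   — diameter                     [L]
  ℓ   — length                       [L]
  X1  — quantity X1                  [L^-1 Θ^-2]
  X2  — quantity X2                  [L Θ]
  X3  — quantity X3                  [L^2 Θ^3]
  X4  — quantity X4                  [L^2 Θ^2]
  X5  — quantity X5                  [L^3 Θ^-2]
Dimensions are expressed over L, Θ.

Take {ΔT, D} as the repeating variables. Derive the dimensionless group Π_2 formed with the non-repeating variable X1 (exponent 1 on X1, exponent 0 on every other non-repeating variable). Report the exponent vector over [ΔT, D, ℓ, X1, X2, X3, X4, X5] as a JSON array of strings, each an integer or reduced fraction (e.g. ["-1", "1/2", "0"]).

Write exponents as rows L,Θ / cols ΔT,D,ℓ,X1,X2,X3,X4,X5:
  L: [ 0  1  1 -1  1  2  2  3]
  Θ: [ 1  0  0 -2  1  3  2 -2]
Row reduction gives pivot columns ΔT,D; rank = 2
Repeat: ΔT,D; free: ℓ,X1,X2,X3,X4,X5
RREF:
  r0: [   1    0    0   -2    1    3    2   -2]
  r1: [   0    1    1   -1    1    2    2    3]
Fix exponent of X1 at 1, ℓ at 0, X2 at 0, X3 at 0, X4 at 0, X5 at 0; solve each RREF row for its pivot's exponent:
  r0: exp(ΔT) + (-2)·1 = 0 ⇒ exp(ΔT) = 2
  r1: exp(D) + (-1)·1 = 0 ⇒ exp(D) = 1
Π_2 = ΔT^2 · D · X1

["2", "1", "0", "1", "0", "0", "0", "0"]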